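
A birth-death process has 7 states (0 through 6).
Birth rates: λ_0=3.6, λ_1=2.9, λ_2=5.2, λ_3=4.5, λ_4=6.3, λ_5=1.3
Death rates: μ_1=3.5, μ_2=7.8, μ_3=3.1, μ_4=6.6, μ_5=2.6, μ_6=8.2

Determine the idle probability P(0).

Ratios P(n)/P(0) = (λ₀···λₙ₋₁)/(μ₁···μₙ):
P(1)/P(0) = (3.6)/(3.5) = 1.02857
P(2)/P(0) = (3.6×2.9)/(3.5×7.8) = 0.382418
P(3)/P(0) = (3.6×2.9×5.2)/(3.5×7.8×3.1) = 0.641475
P(4)/P(0) = (3.6×2.9×5.2×4.5)/(3.5×7.8×3.1×6.6) = 0.437369
P(5)/P(0) = (3.6×2.9×5.2×4.5×6.3)/(3.5×7.8×3.1×6.6×2.6) = 1.05978
P(6)/P(0) = (3.6×2.9×5.2×4.5×6.3×1.3)/(3.5×7.8×3.1×6.6×2.6×8.2) = 0.168014

Normalization: ∑ P(n) = 1
P(0) × (1.00000 + 1.02857 + 0.382418 + 0.641475 + 0.437369 + 1.05978 + 0.168014) = 1
P(0) × 4.7176 = 1
P(0) = 1/4.7176 = 0.2120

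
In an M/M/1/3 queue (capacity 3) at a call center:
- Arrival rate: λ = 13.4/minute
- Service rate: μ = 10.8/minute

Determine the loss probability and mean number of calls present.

ρ = λ/μ = 13.4/10.8 = 1.24074
P₀ = (1-ρ)/(1-ρ^(K+1)) = (1-1.24074)/(1-1.24074^4) = -0.2407/-1.3699 = 0.1757
P_K = P₀×ρ^K = 0.17574 × 1.24074^3 = 0.17574 × 1.9100 = 0.3357
Blocking probability P_3 = 0.3357 (33.57%)
L = ρ[1 - (K+1)ρ^K + Kρ^(K+1)] / [(1-ρ)(1-ρ^(K+1))]
L = 1.24074 × (1 - 4×1.91004 + 3×2.36986) / ((1 - 1.24074) × (1 - 2.36986)) = 1.7661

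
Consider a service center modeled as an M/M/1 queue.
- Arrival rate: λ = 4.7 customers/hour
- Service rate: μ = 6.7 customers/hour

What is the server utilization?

Server utilization: ρ = λ/μ
ρ = 4.7/6.7 = 0.7015
The server is busy 70.15% of the time.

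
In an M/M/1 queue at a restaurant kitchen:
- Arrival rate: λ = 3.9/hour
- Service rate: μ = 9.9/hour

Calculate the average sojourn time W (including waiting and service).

First, compute utilization: ρ = λ/μ = 3.9/9.9 = 0.3939
For M/M/1: W = 1/(μ-λ)
W = 1/(9.9-3.9) = 1/6.00
W = 0.1667 hours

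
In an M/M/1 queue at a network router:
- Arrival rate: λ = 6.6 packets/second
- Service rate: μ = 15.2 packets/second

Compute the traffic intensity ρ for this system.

Server utilization: ρ = λ/μ
ρ = 6.6/15.2 = 0.4342
The server is busy 43.42% of the time.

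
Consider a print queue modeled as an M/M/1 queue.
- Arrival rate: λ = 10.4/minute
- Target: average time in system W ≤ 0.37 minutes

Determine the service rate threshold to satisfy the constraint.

For M/M/1: W = 1/(μ-λ)
Need W ≤ 0.37, so 1/(μ-λ) ≤ 0.37
μ - λ ≥ 1/0.37 = 2.7027
μ ≥ 10.4 + 2.7027 = 13.1027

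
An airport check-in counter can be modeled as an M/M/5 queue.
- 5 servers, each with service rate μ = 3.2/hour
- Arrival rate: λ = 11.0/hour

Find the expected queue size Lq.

Traffic intensity: ρ = λ/(cμ) = 11.0/(5×3.2) = 0.6875
Since ρ = 0.6875 < 1, system is stable.
Offered load a = λ/μ = cρ = 11.0/3.2 = 3.4375
P₀ = [ Σₙ₌₀^4 aⁿ/n! + a^5/(5!(1-ρ)) ]⁻¹
Σ = a^0/0! + a^1/1! + a^2/2! + a^3/3! + a^4/4! = 1.0000 + 3.4375 + 5.9082 + 6.7698 + 5.8178 = 22.9333
a^5/(5!(1-ρ)) = 479.9694/(120 × 0.3125) = 12.7992
P₀ = 1/(22.9333 + 12.7992) = 0.02799
Lq = P₀·a^5·ρ / (5!(1-ρ)²) = 0.027986 × 479.9694 × 0.68750 / (120 × 0.097656) = 0.7880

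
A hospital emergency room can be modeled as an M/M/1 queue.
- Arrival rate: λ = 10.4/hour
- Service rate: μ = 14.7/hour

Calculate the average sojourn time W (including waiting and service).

First, compute utilization: ρ = λ/μ = 10.4/14.7 = 0.7075
For M/M/1: W = 1/(μ-λ)
W = 1/(14.7-10.4) = 1/4.30
W = 0.2326 hours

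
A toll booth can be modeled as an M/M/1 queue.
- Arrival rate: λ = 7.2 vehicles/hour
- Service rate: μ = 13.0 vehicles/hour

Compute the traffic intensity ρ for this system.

Server utilization: ρ = λ/μ
ρ = 7.2/13.0 = 0.5538
The server is busy 55.38% of the time.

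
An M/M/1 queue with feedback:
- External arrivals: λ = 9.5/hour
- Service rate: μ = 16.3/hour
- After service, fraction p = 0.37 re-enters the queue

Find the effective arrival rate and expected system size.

Effective arrival rate: λ_eff = λ/(1-p) = 9.5/(1-0.37) = 9.5/0.63 = 15.079365
ρ = λ_eff/μ = 15.079365/16.3 = 0.9251144
L = ρ/(1-ρ) = 0.9251144/(1-0.9251144) = 12.3537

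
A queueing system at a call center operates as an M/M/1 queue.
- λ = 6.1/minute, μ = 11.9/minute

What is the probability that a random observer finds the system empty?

ρ = λ/μ = 6.1/11.9 = 0.5126
P(0) = 1 - ρ = 1 - 0.5126 = 0.4874
The server is idle 48.74% of the time.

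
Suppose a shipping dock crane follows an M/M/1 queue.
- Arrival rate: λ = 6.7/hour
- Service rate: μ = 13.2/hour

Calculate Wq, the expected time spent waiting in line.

First, compute utilization: ρ = λ/μ = 6.7/13.2 = 0.5076
For M/M/1: Wq = λ/(μ(μ-λ))
Wq = 6.7/(13.2 × (13.2-6.7))
Wq = 6.7/(13.2 × 6.50)
Wq = 0.07809 hours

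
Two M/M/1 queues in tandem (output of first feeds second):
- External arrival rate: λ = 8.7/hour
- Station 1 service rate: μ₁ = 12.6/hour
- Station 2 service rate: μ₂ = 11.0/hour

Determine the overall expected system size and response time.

By Jackson's theorem, each station behaves as independent M/M/1.
Station 1: ρ₁ = 8.7/12.6 = 0.6905, L₁ = ρ₁/(1-ρ₁) = λ/(μ₁-λ) = 8.7/3.90 = 2.2308
Station 2: ρ₂ = 8.7/11.0 = 0.7909, L₂ = ρ₂/(1-ρ₂) = λ/(μ₂-λ) = 8.7/2.30 = 3.7826
Total: L = L₁ + L₂ = 2.2308 + 3.7826 = 6.0134
W = L/λ = 6.0134/8.7 = 0.6912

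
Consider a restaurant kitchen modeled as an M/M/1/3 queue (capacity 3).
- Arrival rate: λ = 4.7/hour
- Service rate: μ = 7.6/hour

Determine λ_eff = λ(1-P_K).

ρ = λ/μ = 4.7/7.6 = 0.6184
P₀ = (1-ρ)/(1-ρ^(K+1)) = (1-0.6184)/(1-0.6184^4) = 0.38160/0.85376 = 0.4470
P_K = P₀×ρ^K = 0.4470 × 0.6184^3 = 0.4470 × 0.2365 = 0.1057
λ_eff = λ(1-P_K) = 4.7 × (1 - 0.1057) = 4.7 × 0.8943 = 4.2032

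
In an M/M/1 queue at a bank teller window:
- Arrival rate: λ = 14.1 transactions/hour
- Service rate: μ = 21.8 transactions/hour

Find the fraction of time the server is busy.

Server utilization: ρ = λ/μ
ρ = 14.1/21.8 = 0.6468
The server is busy 64.68% of the time.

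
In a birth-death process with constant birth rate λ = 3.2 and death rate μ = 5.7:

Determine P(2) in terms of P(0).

For constant rates: P(n)/P(0) = (λ/μ)^n
P(2)/P(0) = (3.2/5.7)^2 = 0.5614^2 = 0.3152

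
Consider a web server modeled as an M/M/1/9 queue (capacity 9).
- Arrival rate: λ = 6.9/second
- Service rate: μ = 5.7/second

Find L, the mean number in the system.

ρ = λ/μ = 6.9/5.7 = 1.21053
P₀ = (1-ρ)/(1-ρ^(K+1)) = (1-1.21053)/(1-1.21053^10) = -0.21053/-5.7570 = 0.03657
P_K = P₀×ρ^K = 0.03657 × 1.21053^9 = 0.03657 × 5.5819 = 0.2041
L = ρ[1 - (K+1)ρ^K + Kρ^(K+1)] / [(1-ρ)(1-ρ^(K+1))]
L = 1.21053 × (1 - 10×5.581874 + 9×6.757026) / ((1 - 1.21053) × (1 - 6.757026)) = 5.9871 requests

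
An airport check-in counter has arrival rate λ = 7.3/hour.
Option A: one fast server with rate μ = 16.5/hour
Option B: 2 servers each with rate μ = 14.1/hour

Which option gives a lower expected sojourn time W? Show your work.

Option A: single server μ = 16.5 (M/M/1)
  ρ_A = 7.3/16.5 = 0.4424
  W_A = 1/(μ-λ) = 1/(16.5-7.3) = 1/9.20 = 0.1087

Option B: 2 servers μ = 14.1 (M/M/2)
  ρ_B = λ/(cμ) = 7.3/(2×14.1) = 0.2589
  Offered load a = λ/μ = cρ = 7.3/14.1 = 0.5177
  P₀ = [ Σₙ₌₀^1 aⁿ/n! + a^2/(2!(1-ρ)) ]⁻¹
  Σ = a^0/0! + a^1/1! = 1.0000 + 0.5177 = 1.5177
  a^2/(2!(1-ρ)) = 0.2680/(2 × 0.7411) = 0.1808
  P₀ = 1/(1.5177 + 0.18083) = 0.5887
  Lq = P₀·a^2·ρ / (2!(1-ρ)²) = 0.58873 × 0.26804 × 0.25887 / (2 × 0.54928) = 0.03719
  Wq_B = Lq/λ = 0.0371856/7.3 = 0.0050939
  W_B = Wq_B + 1/μ = 0.0050939 + 0.070922 = 0.07602

Since W_B = 0.07602 < W_A = 0.1087, Option B (multiple servers) has the shorter time in system.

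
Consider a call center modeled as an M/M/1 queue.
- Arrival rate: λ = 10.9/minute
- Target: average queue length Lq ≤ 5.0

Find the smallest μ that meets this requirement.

For M/M/1: Lq = λ²/(μ(μ-λ))
Need Lq ≤ 5.0, i.e. μ(μ-λ) ≥ λ²/5.0
μ² - 10.9μ - 118.81/5.0 ≥ 0  →  μ² - 10.9μ - 23.7620 ≥ 0
Quadratic formula (positive root): μ = [λ + √(λ² + 4×23.7620)]/2
Discriminant: 118.81 + 4×23.7620 = 213.8580, √213.8580 = 14.62388
μ ≥ (10.9 + 14.62388)/2 = 12.7619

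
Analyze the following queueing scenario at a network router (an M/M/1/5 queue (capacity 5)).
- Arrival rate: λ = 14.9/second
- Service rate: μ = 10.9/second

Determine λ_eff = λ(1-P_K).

ρ = λ/μ = 14.9/10.9 = 1.36697
P₀ = (1-ρ)/(1-ρ^(K+1)) = (1-1.36697)/(1-1.36697^6) = -0.36697/-5.5246 = 0.06642
P_K = P₀×ρ^K = 0.06642 × 1.36697^5 = 0.06642 × 4.7730 = 0.3170
λ_eff = λ(1-P_K) = 14.9 × (1 - 0.31705) = 14.9 × 0.68295 = 10.1760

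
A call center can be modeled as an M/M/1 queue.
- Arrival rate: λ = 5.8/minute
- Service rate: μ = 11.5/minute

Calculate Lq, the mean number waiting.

ρ = λ/μ = 5.8/11.5 = 0.5043
For M/M/1: Lq = λ²/(μ(μ-λ))
Lq = 33.64/(11.5 × 5.70)
Lq = 0.5132 calls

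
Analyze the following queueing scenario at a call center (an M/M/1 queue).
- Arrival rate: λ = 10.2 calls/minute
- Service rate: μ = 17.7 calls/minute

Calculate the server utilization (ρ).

Server utilization: ρ = λ/μ
ρ = 10.2/17.7 = 0.5763
The server is busy 57.63% of the time.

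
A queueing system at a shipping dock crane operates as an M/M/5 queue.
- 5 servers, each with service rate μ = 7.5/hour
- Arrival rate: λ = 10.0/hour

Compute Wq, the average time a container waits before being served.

Traffic intensity: ρ = λ/(cμ) = 10.0/(5×7.5) = 0.2667
Since ρ = 0.2667 < 1, system is stable.
Offered load a = λ/μ = cρ = 10.0/7.5 = 1.3333
P₀ = [ Σₙ₌₀^4 aⁿ/n! + a^5/(5!(1-ρ)) ]⁻¹
Σ = a^0/0! + a^1/1! + a^2/2! + a^3/3! + a^4/4! = 1.0000 + 1.3333 + 0.8889 + 0.3951 + 0.1317 = 3.7490
a^5/(5!(1-ρ)) = 4.2140/(120 × 0.7333) = 0.04789
P₀ = 1/(3.7490 + 0.04789) = 0.2634
Lq = P₀·a^5·ρ / (5!(1-ρ)²) = 0.26338 × 4.2140 × 0.26667 / (120 × 0.53778) = 0.004586
Wq = Lq/λ = 0.004586/10.0 = 0.0004586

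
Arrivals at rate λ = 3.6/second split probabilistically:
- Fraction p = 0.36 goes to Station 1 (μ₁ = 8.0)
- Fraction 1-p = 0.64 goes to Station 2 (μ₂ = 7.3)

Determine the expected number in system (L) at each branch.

Effective rates: λ₁ = 3.6×0.36 = 1.296, λ₂ = 3.6×0.64 = 2.304
Station 1: ρ₁ = 1.296/8.0 = 0.1620, L₁ = ρ₁/(1-ρ₁) = 0.1620/(1-0.1620) = 0.1933
Station 2: ρ₂ = 2.304/7.3 = 0.31562, L₂ = ρ₂/(1-ρ₂) = 0.31562/(1-0.31562) = 0.4612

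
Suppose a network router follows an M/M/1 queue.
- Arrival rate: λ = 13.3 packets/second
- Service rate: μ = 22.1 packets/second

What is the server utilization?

Server utilization: ρ = λ/μ
ρ = 13.3/22.1 = 0.6018
The server is busy 60.18% of the time.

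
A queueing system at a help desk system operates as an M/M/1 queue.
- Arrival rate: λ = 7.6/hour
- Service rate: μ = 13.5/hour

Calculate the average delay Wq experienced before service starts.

First, compute utilization: ρ = λ/μ = 7.6/13.5 = 0.5630
For M/M/1: Wq = λ/(μ(μ-λ))
Wq = 7.6/(13.5 × (13.5-7.6))
Wq = 7.6/(13.5 × 5.90)
Wq = 0.09542 hours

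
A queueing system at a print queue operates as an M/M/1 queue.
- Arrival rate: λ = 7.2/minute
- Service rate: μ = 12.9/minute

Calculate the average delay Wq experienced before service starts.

First, compute utilization: ρ = λ/μ = 7.2/12.9 = 0.5581
For M/M/1: Wq = λ/(μ(μ-λ))
Wq = 7.2/(12.9 × (12.9-7.2))
Wq = 7.2/(12.9 × 5.70)
Wq = 0.09792 minutes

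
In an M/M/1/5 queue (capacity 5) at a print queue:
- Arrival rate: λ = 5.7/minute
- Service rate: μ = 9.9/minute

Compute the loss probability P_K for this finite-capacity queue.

ρ = λ/μ = 5.7/9.9 = 0.57576
P₀ = (1-ρ)/(1-ρ^(K+1)) = (1-0.57576)/(1-0.57576^6) = 0.42424/0.96357 = 0.4403
P_K = P₀×ρ^K = 0.4403 × 0.57576^5 = 0.4403 × 0.06327 = 0.02786
Blocking probability = 2.79%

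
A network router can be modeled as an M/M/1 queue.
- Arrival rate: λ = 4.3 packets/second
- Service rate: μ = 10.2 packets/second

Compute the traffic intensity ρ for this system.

Server utilization: ρ = λ/μ
ρ = 4.3/10.2 = 0.4216
The server is busy 42.16% of the time.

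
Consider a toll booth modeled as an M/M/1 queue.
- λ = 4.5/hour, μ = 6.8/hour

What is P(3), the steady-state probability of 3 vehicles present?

ρ = λ/μ = 4.5/6.8 = 0.66176
P(n) = (1-ρ)ρⁿ
P(3) = (1-0.66176) × 0.66176^3
P(3) = 0.33824 × 0.28980
P(3) = 0.09802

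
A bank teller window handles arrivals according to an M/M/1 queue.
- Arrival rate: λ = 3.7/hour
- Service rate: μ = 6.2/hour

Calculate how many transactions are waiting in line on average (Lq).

ρ = λ/μ = 3.7/6.2 = 0.5968
For M/M/1: Lq = λ²/(μ(μ-λ))
Lq = 13.69/(6.2 × 2.50)
Lq = 0.8832 transactions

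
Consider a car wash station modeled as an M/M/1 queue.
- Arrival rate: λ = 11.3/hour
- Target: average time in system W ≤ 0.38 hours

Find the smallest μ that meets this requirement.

For M/M/1: W = 1/(μ-λ)
Need W ≤ 0.38, so 1/(μ-λ) ≤ 0.38
μ - λ ≥ 1/0.38 = 2.6316
μ ≥ 11.3 + 2.6316 = 13.9316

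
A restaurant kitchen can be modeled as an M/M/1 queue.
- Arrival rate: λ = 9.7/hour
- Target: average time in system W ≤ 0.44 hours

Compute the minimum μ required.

For M/M/1: W = 1/(μ-λ)
Need W ≤ 0.44, so 1/(μ-λ) ≤ 0.44
μ - λ ≥ 1/0.44 = 2.2727
μ ≥ 9.7 + 2.2727 = 11.9727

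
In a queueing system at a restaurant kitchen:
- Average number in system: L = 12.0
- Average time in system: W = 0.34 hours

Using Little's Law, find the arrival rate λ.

Little's Law: L = λW, so λ = L/W
λ = 12.0/0.34 = 35.2941 orders/hour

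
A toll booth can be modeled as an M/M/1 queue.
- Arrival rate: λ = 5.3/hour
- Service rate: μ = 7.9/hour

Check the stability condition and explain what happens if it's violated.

Stability requires ρ = λ/(cμ) < 1
ρ = 5.3/(1 × 7.9) = 5.3/7.90 = 0.6709
Since 0.6709 < 1, the system is STABLE.
The server is busy 67.09% of the time.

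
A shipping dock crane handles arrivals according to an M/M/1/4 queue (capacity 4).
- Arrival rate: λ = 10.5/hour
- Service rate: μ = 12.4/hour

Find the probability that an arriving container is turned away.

ρ = λ/μ = 10.5/12.4 = 0.8468
P₀ = (1-ρ)/(1-ρ^(K+1)) = (1-0.8468)/(1-0.8468^5) = 0.15320/0.56458 = 0.2714
P_K = P₀×ρ^K = 0.27135 × 0.8468^4 = 0.27135 × 0.51419 = 0.1395
Blocking probability = 13.95%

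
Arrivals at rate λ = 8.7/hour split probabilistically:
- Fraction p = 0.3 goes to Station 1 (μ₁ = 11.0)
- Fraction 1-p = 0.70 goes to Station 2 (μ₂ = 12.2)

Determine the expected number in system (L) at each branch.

Effective rates: λ₁ = 8.7×0.3 = 2.61, λ₂ = 8.7×0.70 = 6.09
Station 1: ρ₁ = 2.61/11.0 = 0.2373, L₁ = ρ₁/(1-ρ₁) = 0.2373/(1-0.2373) = 0.3111
Station 2: ρ₂ = 6.09/12.2 = 0.49918, L₂ = ρ₂/(1-ρ₂) = 0.49918/(1-0.49918) = 0.9967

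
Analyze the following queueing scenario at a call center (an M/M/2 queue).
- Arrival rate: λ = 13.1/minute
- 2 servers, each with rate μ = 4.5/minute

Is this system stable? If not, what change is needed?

Stability requires ρ = λ/(cμ) < 1
ρ = 13.1/(2 × 4.5) = 13.1/9.00 = 1.4556
Since 1.4556 ≥ 1, the system is UNSTABLE.
Need c > λ/μ = 13.1/4.5 = 2.91.
Minimum servers needed: c = 3.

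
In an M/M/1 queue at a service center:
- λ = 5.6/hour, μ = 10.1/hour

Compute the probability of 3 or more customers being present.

ρ = λ/μ = 5.6/10.1 = 0.5545
P(N ≥ n) = ρⁿ
P(N ≥ 3) = 0.5545^3
P(N ≥ 3) = 0.1705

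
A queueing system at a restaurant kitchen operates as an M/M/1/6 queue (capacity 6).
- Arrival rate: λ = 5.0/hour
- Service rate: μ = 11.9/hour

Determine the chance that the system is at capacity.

ρ = λ/μ = 5.0/11.9 = 0.42017
P₀ = (1-ρ)/(1-ρ^(K+1)) = (1-0.42017)/(1-0.42017^7) = 0.57983/0.99769 = 0.5812
P_K = P₀×ρ^K = 0.5812 × 0.42017^6 = 0.5812 × 0.005502 = 0.003198
Blocking probability = 0.32%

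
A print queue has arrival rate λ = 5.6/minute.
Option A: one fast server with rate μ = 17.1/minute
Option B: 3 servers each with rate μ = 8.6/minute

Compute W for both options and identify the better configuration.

Option A: single server μ = 17.1 (M/M/1)
  ρ_A = 5.6/17.1 = 0.3275
  W_A = 1/(μ-λ) = 1/(17.1-5.6) = 1/11.50 = 0.08696

Option B: 3 servers μ = 8.6 (M/M/3)
  ρ_B = λ/(cμ) = 5.6/(3×8.6) = 0.2171
  Offered load a = λ/μ = cρ = 5.6/8.6 = 0.6512
  P₀ = [ Σₙ₌₀^2 aⁿ/n! + a^3/(3!(1-ρ)) ]⁻¹
  Σ = a^0/0! + a^1/1! + a^2/2! = 1.0000 + 0.6512 + 0.2120 = 1.8632
  a^3/(3!(1-ρ)) = 0.27610/(6 × 0.78295) = 0.05877
  P₀ = 1/(1.8632 + 0.05877) = 0.5203
  Lq = P₀·a^3·ρ / (3!(1-ρ)²) = 0.52031 × 0.27610 × 0.21705 / (6 × 0.61300) = 0.008478
  Wq_B = Lq/λ = 0.008478/5.6 = 0.001514
  W_B = Wq_B + 1/μ = 0.001514 + 0.1163 = 0.1178

Since W_A = 0.08696 < W_B = 0.1178, Option A (single fast server) has the shorter time in system.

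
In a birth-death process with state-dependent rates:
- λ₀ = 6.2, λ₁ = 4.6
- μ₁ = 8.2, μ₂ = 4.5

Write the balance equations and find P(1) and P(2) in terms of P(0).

Balance equations:
State 0: λ₀P₀ = μ₁P₁ → P₁ = (λ₀/μ₁)P₀ = (6.2/8.2)P₀ = 0.7561P₀
State 1: P₂ = (λ₀λ₁)/(μ₁μ₂)P₀ = (6.2×4.6)/(8.2×4.5)P₀ = 0.7729P₀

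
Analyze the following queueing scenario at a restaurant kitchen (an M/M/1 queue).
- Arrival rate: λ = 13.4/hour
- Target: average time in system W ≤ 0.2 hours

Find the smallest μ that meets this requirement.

For M/M/1: W = 1/(μ-λ)
Need W ≤ 0.2, so 1/(μ-λ) ≤ 0.2
μ - λ ≥ 1/0.2 = 5.0000
μ ≥ 13.4 + 5.0000 = 18.4000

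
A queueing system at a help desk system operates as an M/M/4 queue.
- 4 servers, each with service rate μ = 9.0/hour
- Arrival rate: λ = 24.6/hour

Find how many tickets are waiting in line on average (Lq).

Traffic intensity: ρ = λ/(cμ) = 24.6/(4×9.0) = 0.6833
Since ρ = 0.6833 < 1, system is stable.
Offered load a = λ/μ = cρ = 24.6/9.0 = 2.7333
P₀ = [ Σₙ₌₀^3 aⁿ/n! + a^4/(4!(1-ρ)) ]⁻¹
Σ = a^0/0! + a^1/1! + a^2/2! + a^3/3! = 1.0000 + 2.7333 + 3.7356 + 3.4035 = 10.8724
a^4/(4!(1-ρ)) = 55.8175/(24 × 0.316667) = 7.3444
P₀ = 1/(10.8724 + 7.3444) = 0.05489
Lq = P₀·a^4·ρ / (4!(1-ρ)²) = 0.054894 × 55.8175 × 0.68333 / (24 × 0.10028) = 0.8700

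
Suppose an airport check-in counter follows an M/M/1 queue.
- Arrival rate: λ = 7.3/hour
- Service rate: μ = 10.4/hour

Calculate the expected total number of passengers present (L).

ρ = λ/μ = 7.3/10.4 = 0.7019
For M/M/1: L = λ/(μ-λ)
L = 7.3/(10.4-7.3) = 7.3/3.10
L = 2.3548 passengers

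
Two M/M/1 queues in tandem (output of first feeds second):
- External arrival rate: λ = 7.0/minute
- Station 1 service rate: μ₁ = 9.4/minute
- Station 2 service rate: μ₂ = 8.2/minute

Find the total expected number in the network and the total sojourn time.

By Jackson's theorem, each station behaves as independent M/M/1.
Station 1: ρ₁ = 7.0/9.4 = 0.7447, L₁ = ρ₁/(1-ρ₁) = λ/(μ₁-λ) = 7.0/2.40 = 2.9167
Station 2: ρ₂ = 7.0/8.2 = 0.8537, L₂ = ρ₂/(1-ρ₂) = λ/(μ₂-λ) = 7.0/1.20 = 5.8333
Total: L = L₁ + L₂ = 2.9167 + 5.8333 = 8.7500
W = L/λ = 8.7500/7.0 = 1.2500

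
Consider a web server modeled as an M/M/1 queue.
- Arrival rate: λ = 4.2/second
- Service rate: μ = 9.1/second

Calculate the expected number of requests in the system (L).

ρ = λ/μ = 4.2/9.1 = 0.4615
For M/M/1: L = λ/(μ-λ)
L = 4.2/(9.1-4.2) = 4.2/4.90
L = 0.8571 requests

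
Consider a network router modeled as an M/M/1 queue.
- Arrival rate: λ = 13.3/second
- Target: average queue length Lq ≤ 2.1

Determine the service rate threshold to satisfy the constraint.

For M/M/1: Lq = λ²/(μ(μ-λ))
Need Lq ≤ 2.1, i.e. μ(μ-λ) ≥ λ²/2.1
μ² - 13.3μ - 176.89/2.1 ≥ 0  →  μ² - 13.3μ - 84.23333 ≥ 0
Quadratic formula (positive root): μ = [λ + √(λ² + 4×84.23333)]/2
Discriminant: 176.89 + 4×84.23333 = 513.8233, √513.8233 = 22.66767
μ ≥ (13.3 + 22.66767)/2 = 17.9838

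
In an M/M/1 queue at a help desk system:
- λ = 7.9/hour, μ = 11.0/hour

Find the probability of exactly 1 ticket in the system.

ρ = λ/μ = 7.9/11.0 = 0.7182
P(n) = (1-ρ)ρⁿ
P(1) = (1-0.7182) × 0.7182^1
P(1) = 0.2818 × 0.7182
P(1) = 0.2024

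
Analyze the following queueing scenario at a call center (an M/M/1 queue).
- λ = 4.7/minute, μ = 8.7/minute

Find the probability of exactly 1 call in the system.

ρ = λ/μ = 4.7/8.7 = 0.5402
P(n) = (1-ρ)ρⁿ
P(1) = (1-0.5402) × 0.5402^1
P(1) = 0.4598 × 0.5402
P(1) = 0.2484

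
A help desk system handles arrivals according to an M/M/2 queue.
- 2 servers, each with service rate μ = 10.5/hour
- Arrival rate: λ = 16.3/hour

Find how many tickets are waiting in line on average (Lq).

Traffic intensity: ρ = λ/(cμ) = 16.3/(2×10.5) = 0.7762
Since ρ = 0.7762 < 1, system is stable.
Offered load a = λ/μ = cρ = 16.3/10.5 = 1.5524
P₀ = [ Σₙ₌₀^1 aⁿ/n! + a^2/(2!(1-ρ)) ]⁻¹
Σ = a^0/0! + a^1/1! = 1.0000 + 1.5524 = 2.5524
a^2/(2!(1-ρ)) = 2.4099/(2 × 0.22381) = 5.3838
P₀ = 1/(2.5524 + 5.3838) = 0.1260
Lq = P₀·a^2·ρ / (2!(1-ρ)²) = 0.1260 × 2.4099 × 0.7762 / (2 × 0.05009) = 2.3527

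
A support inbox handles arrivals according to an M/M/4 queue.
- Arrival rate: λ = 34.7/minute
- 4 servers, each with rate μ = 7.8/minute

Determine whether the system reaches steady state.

Stability requires ρ = λ/(cμ) < 1
ρ = 34.7/(4 × 7.8) = 34.7/31.20 = 1.1122
Since 1.1122 ≥ 1, the system is UNSTABLE.
Need c > λ/μ = 34.7/7.8 = 4.45.
Minimum servers needed: c = 5.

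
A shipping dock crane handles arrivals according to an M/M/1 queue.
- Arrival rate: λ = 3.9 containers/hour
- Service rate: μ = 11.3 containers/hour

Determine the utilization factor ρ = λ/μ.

Server utilization: ρ = λ/μ
ρ = 3.9/11.3 = 0.3451
The server is busy 34.51% of the time.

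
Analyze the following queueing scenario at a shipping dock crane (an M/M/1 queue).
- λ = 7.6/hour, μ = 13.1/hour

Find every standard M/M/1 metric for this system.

Step 1: ρ = λ/μ = 7.6/13.1 = 0.5802
Step 2: L = λ/(μ-λ) = 7.6/5.50 = 1.3818
Step 3: Lq = λ²/(μ(μ-λ)) = 57.76/(13.1×5.50) = 0.8017
Step 4: W = 1/(μ-λ) = 1/5.50 = 0.18182
Step 5: Wq = λ/(μ(μ-λ)) = 7.6/(13.1×5.50) = 0.1055
Step 6: P(0) = 1-ρ = 0.4198
Verify: L = λW = 7.6×0.18182 = 1.3818 ✔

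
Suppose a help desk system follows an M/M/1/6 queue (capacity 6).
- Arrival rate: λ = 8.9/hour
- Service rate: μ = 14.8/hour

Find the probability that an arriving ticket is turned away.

ρ = λ/μ = 8.9/14.8 = 0.60135
P₀ = (1-ρ)/(1-ρ^(K+1)) = (1-0.60135)/(1-0.60135^7) = 0.3986/0.9716 = 0.4103
P_K = P₀×ρ^K = 0.4103 × 0.60135^6 = 0.4103 × 0.04729 = 0.01940
Blocking probability = 1.94%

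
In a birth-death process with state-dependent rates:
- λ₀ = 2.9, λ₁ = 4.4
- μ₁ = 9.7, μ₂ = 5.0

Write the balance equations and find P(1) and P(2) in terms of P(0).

Balance equations:
State 0: λ₀P₀ = μ₁P₁ → P₁ = (λ₀/μ₁)P₀ = (2.9/9.7)P₀ = 0.2990P₀
State 1: P₂ = (λ₀λ₁)/(μ₁μ₂)P₀ = (2.9×4.4)/(9.7×5.0)P₀ = 0.2631P₀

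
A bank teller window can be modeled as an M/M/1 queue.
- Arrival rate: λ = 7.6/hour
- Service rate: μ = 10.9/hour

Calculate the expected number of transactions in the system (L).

ρ = λ/μ = 7.6/10.9 = 0.6972
For M/M/1: L = λ/(μ-λ)
L = 7.6/(10.9-7.6) = 7.6/3.30
L = 2.3030 transactions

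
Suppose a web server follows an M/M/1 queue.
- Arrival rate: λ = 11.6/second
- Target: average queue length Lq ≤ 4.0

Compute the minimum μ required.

For M/M/1: Lq = λ²/(μ(μ-λ))
Need Lq ≤ 4.0, i.e. μ(μ-λ) ≥ λ²/4.0
μ² - 11.6μ - 134.56/4.0 ≥ 0  →  μ² - 11.6μ - 33.6400 ≥ 0
Quadratic formula (positive root): μ = [λ + √(λ² + 4×33.6400)]/2
Discriminant: 134.56 + 4×33.6400 = 269.1200, √269.1200 = 16.4049
μ ≥ (11.6 + 16.4049)/2 = 14.0024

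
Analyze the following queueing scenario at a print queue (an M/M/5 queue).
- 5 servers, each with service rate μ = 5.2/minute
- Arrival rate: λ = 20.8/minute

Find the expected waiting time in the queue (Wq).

Traffic intensity: ρ = λ/(cμ) = 20.8/(5×5.2) = 0.8000
Since ρ = 0.8000 < 1, system is stable.
Offered load a = λ/μ = cρ = 20.8/5.2 = 4.0000
P₀ = [ Σₙ₌₀^4 aⁿ/n! + a^5/(5!(1-ρ)) ]⁻¹
Σ = a^0/0! + a^1/1! + a^2/2! + a^3/3! + a^4/4! = 1.000000 + 4.000000 + 8.000000 + 10.66667 + 10.66667 = 34.3333
a^5/(5!(1-ρ)) = 1024.0000/(120 × 0.2000) = 42.6667
P₀ = 1/(34.3333 + 42.6667) = 0.01299
Lq = P₀·a^5·ρ / (5!(1-ρ)²) = 0.012987013 × 1024.0000 × 0.80000000 / (120 × 0.040000000) = 2.2165
Wq = Lq/λ = 2.2165/20.8 = 0.1066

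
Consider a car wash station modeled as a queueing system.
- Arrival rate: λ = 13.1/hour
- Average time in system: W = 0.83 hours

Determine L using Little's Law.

Little's Law: L = λW
L = 13.1 × 0.83 = 10.8730 cars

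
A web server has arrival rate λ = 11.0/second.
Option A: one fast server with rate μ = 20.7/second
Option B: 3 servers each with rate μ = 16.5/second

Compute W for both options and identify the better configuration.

Option A: single server μ = 20.7 (M/M/1)
  ρ_A = 11.0/20.7 = 0.5314
  W_A = 1/(μ-λ) = 1/(20.7-11.0) = 1/9.70 = 0.1031

Option B: 3 servers μ = 16.5 (M/M/3)
  ρ_B = λ/(cμ) = 11.0/(3×16.5) = 0.2222
  Offered load a = λ/μ = cρ = 11.0/16.5 = 0.6667
  P₀ = [ Σₙ₌₀^2 aⁿ/n! + a^3/(3!(1-ρ)) ]⁻¹
  Σ = a^0/0! + a^1/1! + a^2/2! = 1.0000 + 0.6667 + 0.2222 = 1.8889
  a^3/(3!(1-ρ)) = 0.2963/(6 × 0.7778) = 0.06349
  P₀ = 1/(1.8889 + 0.06349) = 0.5122
  Lq = P₀·a^3·ρ / (3!(1-ρ)²) = 0.51220 × 0.29630 × 0.22222 / (6 × 0.60494) = 0.009292
  Wq_B = Lq/λ = 0.009292/11.0 = 0.0008447
  W_B = Wq_B + 1/μ = 0.0008447 + 0.06061 = 0.06145

Since W_B = 0.06145 < W_A = 0.1031, Option B (multiple servers) has the shorter time in system.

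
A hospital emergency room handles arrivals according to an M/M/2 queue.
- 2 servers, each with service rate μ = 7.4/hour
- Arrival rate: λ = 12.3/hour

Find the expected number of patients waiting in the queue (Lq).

Traffic intensity: ρ = λ/(cμ) = 12.3/(2×7.4) = 0.8311
Since ρ = 0.8311 < 1, system is stable.
Offered load a = λ/μ = cρ = 12.3/7.4 = 1.6622
P₀ = [ Σₙ₌₀^1 aⁿ/n! + a^2/(2!(1-ρ)) ]⁻¹
Σ = a^0/0! + a^1/1! = 1.0000 + 1.6622 = 2.6622
a^2/(2!(1-ρ)) = 2.7628/(2 × 0.16892) = 8.1778
P₀ = 1/(2.6622 + 8.1778) = 0.09225
Lq = P₀·a^2·ρ / (2!(1-ρ)²) = 0.092251 × 2.7628 × 0.83108 / (2 × 0.028534) = 3.7117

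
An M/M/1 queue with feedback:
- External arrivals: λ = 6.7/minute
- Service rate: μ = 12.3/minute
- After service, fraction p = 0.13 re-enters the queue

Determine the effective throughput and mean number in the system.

Effective arrival rate: λ_eff = λ/(1-p) = 6.7/(1-0.13) = 6.7/0.87 = 7.7011
ρ = λ_eff/μ = 7.7011/12.3 = 0.62611
L = ρ/(1-ρ) = 0.62611/(1-0.62611) = 1.6746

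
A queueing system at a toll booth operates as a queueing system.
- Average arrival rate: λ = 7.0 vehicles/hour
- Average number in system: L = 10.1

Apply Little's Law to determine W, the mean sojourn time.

Little's Law: L = λW, so W = L/λ
W = 10.1/7.0 = 1.4429 hours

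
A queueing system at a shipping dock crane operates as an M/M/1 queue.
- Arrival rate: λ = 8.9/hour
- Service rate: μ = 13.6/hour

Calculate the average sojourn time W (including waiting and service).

First, compute utilization: ρ = λ/μ = 8.9/13.6 = 0.6544
For M/M/1: W = 1/(μ-λ)
W = 1/(13.6-8.9) = 1/4.70
W = 0.2128 hours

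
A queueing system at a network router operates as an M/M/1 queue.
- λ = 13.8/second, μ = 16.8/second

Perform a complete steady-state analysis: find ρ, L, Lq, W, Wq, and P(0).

Step 1: ρ = λ/μ = 13.8/16.8 = 0.8214
Step 2: L = λ/(μ-λ) = 13.8/3.00 = 4.6000
Step 3: Lq = λ²/(μ(μ-λ)) = 190.44/(16.8×3.00) = 3.7786
Step 4: W = 1/(μ-λ) = 1/3.00 = 0.33333
Step 5: Wq = λ/(μ(μ-λ)) = 13.8/(16.8×3.00) = 0.2738
Step 6: P(0) = 1-ρ = 0.1786
Verify: L = λW = 13.8×0.33333 = 4.6000 ✔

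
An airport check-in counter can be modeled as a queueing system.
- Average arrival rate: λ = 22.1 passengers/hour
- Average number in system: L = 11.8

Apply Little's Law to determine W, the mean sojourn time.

Little's Law: L = λW, so W = L/λ
W = 11.8/22.1 = 0.5339 hours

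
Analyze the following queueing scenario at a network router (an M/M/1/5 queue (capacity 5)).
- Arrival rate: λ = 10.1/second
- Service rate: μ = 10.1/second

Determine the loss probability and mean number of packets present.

ρ = λ/μ = 10.1/10.1 = 1 exactly.
With ρ = 1 the usual (1-ρ)/(1-ρ^(K+1)) form is 0/0; instead every state 0..K is equally likely.
P₀ = 1/(K+1) = 1/6 = 0.1667
P_K = P₀×ρ^K = P₀ = 0.1667
Blocking probability P_5 = 0.1667 (16.67%)
L = K/2 = 5/2 = 2.5000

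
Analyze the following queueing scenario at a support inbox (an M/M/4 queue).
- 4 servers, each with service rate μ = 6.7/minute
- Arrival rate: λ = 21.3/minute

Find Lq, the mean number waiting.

Traffic intensity: ρ = λ/(cμ) = 21.3/(4×6.7) = 0.7948
Since ρ = 0.7948 < 1, system is stable.
Offered load a = λ/μ = cρ = 21.3/6.7 = 3.1791
P₀ = [ Σₙ₌₀^3 aⁿ/n! + a^4/(4!(1-ρ)) ]⁻¹
Σ = a^0/0! + a^1/1! + a^2/2! + a^3/3! = 1.0000 + 3.1791 + 5.0534 + 5.3550 = 14.5875
a^4/(4!(1-ρ)) = 102.1455/(24 × 0.205224) = 20.7386
P₀ = 1/(14.5875 + 20.7386) = 0.02831
Lq = P₀·a^4·ρ / (4!(1-ρ)²) = 0.0283077 × 102.1455 × 0.794776 / (24 × 0.0421168) = 2.2735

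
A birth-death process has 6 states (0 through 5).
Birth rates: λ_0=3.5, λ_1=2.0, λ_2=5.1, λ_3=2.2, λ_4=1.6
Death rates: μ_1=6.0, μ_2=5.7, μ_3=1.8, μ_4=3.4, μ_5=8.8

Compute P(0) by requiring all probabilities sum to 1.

Ratios P(n)/P(0) = (λ₀···λₙ₋₁)/(μ₁···μₙ):
P(1)/P(0) = (3.5)/(6.0) = 0.58333
P(2)/P(0) = (3.5×2.0)/(6.0×5.7) = 0.20468
P(3)/P(0) = (3.5×2.0×5.1)/(6.0×5.7×1.8) = 0.57992
P(4)/P(0) = (3.5×2.0×5.1×2.2)/(6.0×5.7×1.8×3.4) = 0.37524
P(5)/P(0) = (3.5×2.0×5.1×2.2×1.6)/(6.0×5.7×1.8×3.4×8.8) = 0.068226

Normalization: ∑ P(n) = 1
P(0) × (1.0000 + 0.58333 + 0.20468 + 0.57992 + 0.37524 + 0.068226) = 1
P(0) × 2.8114 = 1
P(0) = 1/2.8114 = 0.3557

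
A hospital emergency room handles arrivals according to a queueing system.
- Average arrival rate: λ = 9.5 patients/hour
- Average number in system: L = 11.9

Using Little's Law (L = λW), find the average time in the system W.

Little's Law: L = λW, so W = L/λ
W = 11.9/9.5 = 1.2526 hours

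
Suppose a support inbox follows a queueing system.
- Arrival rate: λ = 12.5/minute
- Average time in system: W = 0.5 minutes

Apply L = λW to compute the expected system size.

Little's Law: L = λW
L = 12.5 × 0.5 = 6.2500 emails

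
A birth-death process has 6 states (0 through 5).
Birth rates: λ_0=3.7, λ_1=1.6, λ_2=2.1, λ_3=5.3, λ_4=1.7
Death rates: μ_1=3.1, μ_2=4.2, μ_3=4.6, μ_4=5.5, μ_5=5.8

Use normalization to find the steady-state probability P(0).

Ratios P(n)/P(0) = (λ₀···λₙ₋₁)/(μ₁···μₙ):
P(1)/P(0) = (3.7)/(3.1) = 1.19355
P(2)/P(0) = (3.7×1.6)/(3.1×4.2) = 0.454685
P(3)/P(0) = (3.7×1.6×2.1)/(3.1×4.2×4.6) = 0.207574
P(4)/P(0) = (3.7×1.6×2.1×5.3)/(3.1×4.2×4.6×5.5) = 0.200026
P(5)/P(0) = (3.7×1.6×2.1×5.3×1.7)/(3.1×4.2×4.6×5.5×5.8) = 0.0586282

Normalization: ∑ P(n) = 1
P(0) × (1.00000 + 1.19355 + 0.454685 + 0.207574 + 0.200026 + 0.0586282) = 1
P(0) × 3.1145 = 1
P(0) = 1/3.1145 = 0.3211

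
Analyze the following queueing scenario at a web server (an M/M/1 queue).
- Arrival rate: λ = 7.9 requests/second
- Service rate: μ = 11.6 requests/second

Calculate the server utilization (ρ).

Server utilization: ρ = λ/μ
ρ = 7.9/11.6 = 0.6810
The server is busy 68.10% of the time.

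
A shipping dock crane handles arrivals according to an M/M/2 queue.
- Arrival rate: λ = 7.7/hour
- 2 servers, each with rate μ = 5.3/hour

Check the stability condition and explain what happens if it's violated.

Stability requires ρ = λ/(cμ) < 1
ρ = 7.7/(2 × 5.3) = 7.7/10.60 = 0.7264
Since 0.7264 < 1, the system is STABLE.
The servers are busy 72.64% of the time.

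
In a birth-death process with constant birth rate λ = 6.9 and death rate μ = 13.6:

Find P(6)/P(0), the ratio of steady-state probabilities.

For constant rates: P(n)/P(0) = (λ/μ)^n
P(6)/P(0) = (6.9/13.6)^6 = 0.5074^6 = 0.01706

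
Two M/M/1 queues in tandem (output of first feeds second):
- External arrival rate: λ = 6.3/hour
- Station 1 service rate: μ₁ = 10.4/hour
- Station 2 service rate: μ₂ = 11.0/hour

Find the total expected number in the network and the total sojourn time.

By Jackson's theorem, each station behaves as independent M/M/1.
Station 1: ρ₁ = 6.3/10.4 = 0.6058, L₁ = ρ₁/(1-ρ₁) = λ/(μ₁-λ) = 6.3/4.10 = 1.5366
Station 2: ρ₂ = 6.3/11.0 = 0.5727, L₂ = ρ₂/(1-ρ₂) = λ/(μ₂-λ) = 6.3/4.70 = 1.3404
Total: L = L₁ + L₂ = 1.5366 + 1.3404 = 2.8770
W = L/λ = 2.8770/6.3 = 0.4567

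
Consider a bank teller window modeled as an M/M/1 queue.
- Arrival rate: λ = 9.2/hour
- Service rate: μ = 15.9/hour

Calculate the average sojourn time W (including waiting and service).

First, compute utilization: ρ = λ/μ = 9.2/15.9 = 0.5786
For M/M/1: W = 1/(μ-λ)
W = 1/(15.9-9.2) = 1/6.70
W = 0.1493 hours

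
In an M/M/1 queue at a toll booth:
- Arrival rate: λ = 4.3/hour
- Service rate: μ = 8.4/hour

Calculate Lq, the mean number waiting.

ρ = λ/μ = 4.3/8.4 = 0.5119
For M/M/1: Lq = λ²/(μ(μ-λ))
Lq = 18.49/(8.4 × 4.10)
Lq = 0.5369 vehicles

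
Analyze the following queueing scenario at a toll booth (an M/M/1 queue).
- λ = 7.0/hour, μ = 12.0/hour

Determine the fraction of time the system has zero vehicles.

ρ = λ/μ = 7.0/12.0 = 0.5833
P(0) = 1 - ρ = 1 - 0.5833 = 0.4167
The server is idle 41.67% of the time.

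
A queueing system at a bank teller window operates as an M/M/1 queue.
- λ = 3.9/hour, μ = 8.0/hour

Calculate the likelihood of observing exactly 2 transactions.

ρ = λ/μ = 3.9/8.0 = 0.4875
P(n) = (1-ρ)ρⁿ
P(2) = (1-0.4875) × 0.4875^2
P(2) = 0.5125 × 0.2377
P(2) = 0.1218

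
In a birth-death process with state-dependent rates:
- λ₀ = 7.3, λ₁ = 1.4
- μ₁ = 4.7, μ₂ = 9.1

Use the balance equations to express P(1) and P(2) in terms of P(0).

Balance equations:
State 0: λ₀P₀ = μ₁P₁ → P₁ = (λ₀/μ₁)P₀ = (7.3/4.7)P₀ = 1.5532P₀
State 1: P₂ = (λ₀λ₁)/(μ₁μ₂)P₀ = (7.3×1.4)/(4.7×9.1)P₀ = 0.2390P₀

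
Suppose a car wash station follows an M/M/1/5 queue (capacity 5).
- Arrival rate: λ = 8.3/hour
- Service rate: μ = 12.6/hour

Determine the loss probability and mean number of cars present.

ρ = λ/μ = 8.3/12.6 = 0.65873
P₀ = (1-ρ)/(1-ρ^(K+1)) = (1-0.65873)/(1-0.65873^6) = 0.34127/0.91830 = 0.3716
P_K = P₀×ρ^K = 0.37163 × 0.65873^5 = 0.37163 × 0.12403 = 0.04609
Blocking probability P_5 = 0.04609 (4.61%)
L = ρ[1 - (K+1)ρ^K + Kρ^(K+1)] / [(1-ρ)(1-ρ^(K+1))]
L = 0.65873 × (1 - 6×0.12403 + 5×0.081704) / ((1 - 0.65873) × (1 - 0.081704)) = 1.3964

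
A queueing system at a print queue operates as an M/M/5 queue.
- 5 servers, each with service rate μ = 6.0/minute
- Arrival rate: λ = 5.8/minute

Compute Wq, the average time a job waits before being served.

Traffic intensity: ρ = λ/(cμ) = 5.8/(5×6.0) = 0.1933
Since ρ = 0.1933 < 1, system is stable.
Offered load a = λ/μ = cρ = 5.8/6.0 = 0.9667
P₀ = [ Σₙ₌₀^4 aⁿ/n! + a^5/(5!(1-ρ)) ]⁻¹
Σ = a^0/0! + a^1/1! + a^2/2! + a^3/3! + a^4/4! = 1.0000 + 0.9667 + 0.4672 + 0.1505 + 0.03638 = 2.6208
a^5/(5!(1-ρ)) = 0.8441/(120 × 0.8067) = 0.008720
P₀ = 1/(2.6208 + 0.008720) = 0.3803
Lq = P₀·a^5·ρ / (5!(1-ρ)²) = 0.380295 × 0.844080 × 0.193333 / (120 × 0.650711) = 0.0007948
Wq = Lq/λ = 0.0007948/5.8 = 0.0001370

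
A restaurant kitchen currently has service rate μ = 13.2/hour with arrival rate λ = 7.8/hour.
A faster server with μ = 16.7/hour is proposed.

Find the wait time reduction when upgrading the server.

System 1: ρ₁ = 7.8/13.2 = 0.5909, W₁ = 1/(13.2-7.8) = 0.18519
System 2: ρ₂ = 7.8/16.7 = 0.4671, W₂ = 1/(16.7-7.8) = 0.11236
Improvement: (W₁-W₂)/W₁ = (0.18519-0.11236)/0.18519 = 39.33%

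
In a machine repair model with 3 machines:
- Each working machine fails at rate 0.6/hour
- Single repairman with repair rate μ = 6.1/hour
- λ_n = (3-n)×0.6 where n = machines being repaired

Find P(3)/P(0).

P(3)/P(0) = ∏_{i=0}^{3-1} λ_i/μ_{i+1}
= (3-0)×0.6/6.1 × (3-1)×0.6/6.1 × (3-2)×0.6/6.1
= 0.005710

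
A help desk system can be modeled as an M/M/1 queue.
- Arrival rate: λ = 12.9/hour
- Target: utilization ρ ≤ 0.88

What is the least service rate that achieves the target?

ρ = λ/μ, so μ = λ/ρ
μ ≥ 12.9/0.88 = 14.6591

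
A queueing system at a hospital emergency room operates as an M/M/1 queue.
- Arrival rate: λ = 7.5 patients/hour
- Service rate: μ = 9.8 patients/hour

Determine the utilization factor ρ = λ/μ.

Server utilization: ρ = λ/μ
ρ = 7.5/9.8 = 0.7653
The server is busy 76.53% of the time.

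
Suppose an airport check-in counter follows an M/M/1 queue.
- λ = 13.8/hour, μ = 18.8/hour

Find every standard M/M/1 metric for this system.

Step 1: ρ = λ/μ = 13.8/18.8 = 0.7340
Step 2: L = λ/(μ-λ) = 13.8/5.00 = 2.7600
Step 3: Lq = λ²/(μ(μ-λ)) = 190.44/(18.8×5.00) = 2.0260
Step 4: W = 1/(μ-λ) = 1/5.00 = 0.2000
Step 5: Wq = λ/(μ(μ-λ)) = 13.8/(18.8×5.00) = 0.1468
Step 6: P(0) = 1-ρ = 0.2660
Verify: L = λW = 13.8×0.2000 = 2.7600 ✔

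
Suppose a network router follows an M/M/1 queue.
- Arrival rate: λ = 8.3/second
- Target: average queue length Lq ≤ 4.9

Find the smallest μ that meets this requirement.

For M/M/1: Lq = λ²/(μ(μ-λ))
Need Lq ≤ 4.9, i.e. μ(μ-λ) ≥ λ²/4.9
μ² - 8.3μ - 68.89/4.9 ≥ 0  →  μ² - 8.3μ - 14.05918 ≥ 0
Quadratic formula (positive root): μ = [λ + √(λ² + 4×14.05918)]/2
Discriminant: 68.89 + 4×14.05918 = 125.1267, √125.1267 = 11.1860
μ ≥ (8.3 + 11.1860)/2 = 9.7430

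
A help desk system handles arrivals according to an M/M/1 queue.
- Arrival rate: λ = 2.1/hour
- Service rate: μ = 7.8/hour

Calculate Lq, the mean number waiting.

ρ = λ/μ = 2.1/7.8 = 0.2692
For M/M/1: Lq = λ²/(μ(μ-λ))
Lq = 4.41/(7.8 × 5.70)
Lq = 0.09919 tickets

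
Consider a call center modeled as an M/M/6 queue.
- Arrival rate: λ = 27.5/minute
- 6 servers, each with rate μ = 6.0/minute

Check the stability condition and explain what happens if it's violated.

Stability requires ρ = λ/(cμ) < 1
ρ = 27.5/(6 × 6.0) = 27.5/36.00 = 0.7639
Since 0.7639 < 1, the system is STABLE.
The servers are busy 76.39% of the time.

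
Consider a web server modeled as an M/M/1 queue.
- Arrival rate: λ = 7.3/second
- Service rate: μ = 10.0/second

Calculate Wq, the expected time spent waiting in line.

First, compute utilization: ρ = λ/μ = 7.3/10.0 = 0.7300
For M/M/1: Wq = λ/(μ(μ-λ))
Wq = 7.3/(10.0 × (10.0-7.3))
Wq = 7.3/(10.0 × 2.70)
Wq = 0.2704 seconds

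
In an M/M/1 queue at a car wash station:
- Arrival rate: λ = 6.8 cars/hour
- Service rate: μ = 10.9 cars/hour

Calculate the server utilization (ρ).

Server utilization: ρ = λ/μ
ρ = 6.8/10.9 = 0.6239
The server is busy 62.39% of the time.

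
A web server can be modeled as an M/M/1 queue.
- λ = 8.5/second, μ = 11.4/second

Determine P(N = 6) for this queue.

ρ = λ/μ = 8.5/11.4 = 0.7456
P(n) = (1-ρ)ρⁿ
P(6) = (1-0.7456) × 0.7456^6
P(6) = 0.2544 × 0.1718
P(6) = 0.04371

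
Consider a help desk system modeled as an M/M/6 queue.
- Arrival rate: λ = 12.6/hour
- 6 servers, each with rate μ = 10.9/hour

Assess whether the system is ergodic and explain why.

Stability requires ρ = λ/(cμ) < 1
ρ = 12.6/(6 × 10.9) = 12.6/65.40 = 0.1927
Since 0.1927 < 1, the system is STABLE.
The servers are busy 19.27% of the time.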